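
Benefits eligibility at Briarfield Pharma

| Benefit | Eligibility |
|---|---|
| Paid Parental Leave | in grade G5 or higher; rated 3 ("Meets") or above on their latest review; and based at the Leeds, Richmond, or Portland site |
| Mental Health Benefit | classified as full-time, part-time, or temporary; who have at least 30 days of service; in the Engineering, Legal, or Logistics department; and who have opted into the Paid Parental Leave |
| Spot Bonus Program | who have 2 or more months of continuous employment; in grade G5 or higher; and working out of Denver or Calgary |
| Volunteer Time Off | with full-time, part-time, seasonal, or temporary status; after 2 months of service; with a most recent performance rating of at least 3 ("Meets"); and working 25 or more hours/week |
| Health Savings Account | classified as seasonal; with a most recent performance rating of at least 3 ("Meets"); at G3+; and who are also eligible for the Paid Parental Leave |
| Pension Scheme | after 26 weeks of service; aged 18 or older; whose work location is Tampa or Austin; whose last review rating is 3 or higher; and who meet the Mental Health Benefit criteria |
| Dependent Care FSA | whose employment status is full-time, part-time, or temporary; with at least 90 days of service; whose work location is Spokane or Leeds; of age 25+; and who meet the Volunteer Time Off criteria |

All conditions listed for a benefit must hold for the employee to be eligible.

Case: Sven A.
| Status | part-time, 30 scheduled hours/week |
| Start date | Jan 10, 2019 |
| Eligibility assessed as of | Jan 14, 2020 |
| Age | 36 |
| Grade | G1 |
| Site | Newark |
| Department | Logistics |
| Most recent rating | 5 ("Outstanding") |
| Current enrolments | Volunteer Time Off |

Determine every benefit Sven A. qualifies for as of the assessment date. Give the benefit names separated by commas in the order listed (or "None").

Service from Jan 10, 2019 to Jan 14, 2020: 369 days.
Paid Parental Leave — grade G1 < G5 ✗ → not eligible.
Mental Health Benefit — status part-time ✓; service 369 days ≥ 30 days ✓; dept Logistics ✓; not enrolled in Paid Parental Leave ✗ → not eligible.
Spot Bonus Program — service 369 days ≥ 2 months (≈60 days) ✓; grade G1 < G5 ✗ → not eligible.
Volunteer Time Off — status part-time ✓; service 369 days ≥ 2 months (≈60 days) ✓; rating 5 ≥ 3 ✓; 30 hrs/wk ≥ 25 ✓ → eligible.
Health Savings Account — status part-time ✗ (requires seasonal) → not eligible.
Pension Scheme — service 369 days ≥ 26 weeks (≈182 days) ✓; age 36 ≥ 18 ✓; site Newark ✗ (not Tampa or Austin) → not eligible.
Dependent Care FSA — status part-time ✓; service 369 days ≥ 90 days ✓; site Newark ✗ (not Spokane or Leeds) → not eligible.

Volunteer Time Off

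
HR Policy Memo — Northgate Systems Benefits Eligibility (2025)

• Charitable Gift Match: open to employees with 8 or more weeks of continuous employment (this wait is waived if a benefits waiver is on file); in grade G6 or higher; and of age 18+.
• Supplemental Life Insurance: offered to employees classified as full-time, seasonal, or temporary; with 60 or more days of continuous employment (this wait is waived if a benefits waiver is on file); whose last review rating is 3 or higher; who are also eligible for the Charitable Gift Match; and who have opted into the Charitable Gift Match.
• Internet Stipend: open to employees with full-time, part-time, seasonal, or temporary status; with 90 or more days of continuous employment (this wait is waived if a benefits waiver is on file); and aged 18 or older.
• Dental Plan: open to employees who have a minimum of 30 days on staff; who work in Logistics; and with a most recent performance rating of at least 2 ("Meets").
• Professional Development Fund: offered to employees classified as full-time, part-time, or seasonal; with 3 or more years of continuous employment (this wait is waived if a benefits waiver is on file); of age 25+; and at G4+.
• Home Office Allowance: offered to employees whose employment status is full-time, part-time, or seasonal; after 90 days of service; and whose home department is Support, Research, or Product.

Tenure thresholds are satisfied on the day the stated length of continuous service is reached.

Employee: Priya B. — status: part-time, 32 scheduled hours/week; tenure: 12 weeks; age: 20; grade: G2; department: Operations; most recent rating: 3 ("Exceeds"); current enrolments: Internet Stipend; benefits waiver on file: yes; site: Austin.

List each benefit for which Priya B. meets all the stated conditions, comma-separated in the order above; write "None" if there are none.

Internet Stipend

Charitable Gift Match — benefits waiver on file ✓; grade G2 < G6 ✗ → not eligible.
Supplemental Life Insurance — status part-time ✗ (requires full-time, seasonal, or temporary) → not eligible.
Internet Stipend — status part-time ✓; benefits waiver on file ✓; age 20 ≥ 18 ✓ → eligible.
Dental Plan — service 12 weeks ≥ 30 days ✓; dept Operations ✗ → not eligible.
Professional Development Fund — status part-time ✓; benefits waiver on file ✓; age 20 < 25 ✗ → not eligible.
Home Office Allowance — status part-time ✓; service 12 weeks < 90 days ✗ → not eligible.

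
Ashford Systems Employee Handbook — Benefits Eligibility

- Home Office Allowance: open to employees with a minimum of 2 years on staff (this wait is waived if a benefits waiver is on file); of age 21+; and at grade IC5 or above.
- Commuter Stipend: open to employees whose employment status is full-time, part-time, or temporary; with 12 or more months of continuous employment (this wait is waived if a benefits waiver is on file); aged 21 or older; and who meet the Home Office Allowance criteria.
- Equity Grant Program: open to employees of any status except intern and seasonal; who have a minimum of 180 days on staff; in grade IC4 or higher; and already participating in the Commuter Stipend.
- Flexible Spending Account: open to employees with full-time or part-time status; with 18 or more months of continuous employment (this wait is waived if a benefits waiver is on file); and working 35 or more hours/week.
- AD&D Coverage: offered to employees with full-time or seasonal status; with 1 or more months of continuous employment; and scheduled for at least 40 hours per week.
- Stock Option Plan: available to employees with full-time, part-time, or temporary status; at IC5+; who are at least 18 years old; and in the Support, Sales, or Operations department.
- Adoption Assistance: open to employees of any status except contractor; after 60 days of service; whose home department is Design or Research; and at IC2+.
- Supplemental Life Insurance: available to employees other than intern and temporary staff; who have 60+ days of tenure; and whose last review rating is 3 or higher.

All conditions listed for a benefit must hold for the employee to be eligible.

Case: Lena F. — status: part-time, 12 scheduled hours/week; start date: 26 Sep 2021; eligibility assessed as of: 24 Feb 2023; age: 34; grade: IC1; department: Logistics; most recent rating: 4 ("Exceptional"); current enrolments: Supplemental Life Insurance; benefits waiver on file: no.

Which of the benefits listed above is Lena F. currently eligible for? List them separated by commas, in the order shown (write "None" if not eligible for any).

Supplemental Life Insurance

Service from 26 Sep 2021 to 24 Feb 2023: 516 days.
Home Office Allowance — no waiver, service 516 days < 2 years (≈730 days) ✗ → not eligible.
Commuter Stipend — status part-time ✓; no waiver, service 516 days ≥ 12 months (≈360 days) ✓; age 34 ≥ 21 ✓; not eligible for Home Office Allowance ✗ → not eligible.
Equity Grant Program — status part-time ✓ (not excluded); service 516 days ≥ 180 days ✓; grade IC1 < IC4 ✗ → not eligible.
Flexible Spending Account — status part-time ✓; no waiver, service 516 days < 18 months (≈540 days) ✗ → not eligible.
AD&D Coverage — status part-time ✗ (requires full-time or seasonal) → not eligible.
Stock Option Plan — status part-time ✓; grade IC1 < IC5 ✗ → not eligible.
Adoption Assistance — status part-time ✓ (not excluded); service 516 days ≥ 60 days ✓; dept Logistics ✗ → not eligible.
Supplemental Life Insurance — status part-time ✓ (not excluded); service 516 days ≥ 60 days ✓; rating 4 ≥ 3 ✓ → eligible.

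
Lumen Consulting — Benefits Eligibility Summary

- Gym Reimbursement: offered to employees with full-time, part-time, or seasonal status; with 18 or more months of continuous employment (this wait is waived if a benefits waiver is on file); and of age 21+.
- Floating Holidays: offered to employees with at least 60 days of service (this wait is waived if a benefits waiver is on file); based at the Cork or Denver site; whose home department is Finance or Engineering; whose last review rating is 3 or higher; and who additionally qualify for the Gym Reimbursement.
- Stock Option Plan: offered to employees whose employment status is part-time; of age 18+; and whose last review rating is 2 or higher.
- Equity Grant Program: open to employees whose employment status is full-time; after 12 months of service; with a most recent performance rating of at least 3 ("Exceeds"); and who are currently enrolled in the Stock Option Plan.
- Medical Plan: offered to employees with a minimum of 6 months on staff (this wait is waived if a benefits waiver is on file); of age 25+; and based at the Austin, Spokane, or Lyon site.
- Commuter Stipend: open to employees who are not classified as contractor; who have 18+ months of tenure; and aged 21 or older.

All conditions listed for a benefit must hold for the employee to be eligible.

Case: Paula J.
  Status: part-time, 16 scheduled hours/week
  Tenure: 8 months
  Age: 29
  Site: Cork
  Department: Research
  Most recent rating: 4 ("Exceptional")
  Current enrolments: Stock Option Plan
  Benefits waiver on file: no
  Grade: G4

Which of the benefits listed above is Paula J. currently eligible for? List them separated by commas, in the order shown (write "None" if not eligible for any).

Gym Reimbursement — status part-time ✓; no waiver, service 8 months < 18 months ✗ → not eligible.
Floating Holidays — no waiver, service 8 months ≥ 60 days ✓; site Cork ✓; dept Research ✗ → not eligible.
Stock Option Plan — status part-time ✓; age 29 ≥ 18 ✓; rating 4 ≥ 2 ✓ → eligible.
Equity Grant Program — status part-time ✗ (requires full-time) → not eligible.
Medical Plan — no waiver, service 8 months ≥ 6 months ✓; age 29 ≥ 25 ✓; site Cork ✗ (not Austin, Spokane, or Lyon) → not eligible.
Commuter Stipend — status part-time ✓ (not excluded); service 8 months < 18 months ✗ → not eligible.

Stock Option Plan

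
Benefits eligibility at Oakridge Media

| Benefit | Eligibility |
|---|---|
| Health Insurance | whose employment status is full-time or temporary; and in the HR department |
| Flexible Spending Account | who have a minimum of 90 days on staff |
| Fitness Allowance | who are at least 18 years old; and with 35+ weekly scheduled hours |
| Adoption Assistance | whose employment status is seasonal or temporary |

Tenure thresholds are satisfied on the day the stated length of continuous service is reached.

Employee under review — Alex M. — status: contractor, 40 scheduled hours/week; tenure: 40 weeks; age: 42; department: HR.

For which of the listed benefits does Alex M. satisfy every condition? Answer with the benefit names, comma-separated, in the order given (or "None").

Health Insurance — status contractor ✗ (requires full-time or temporary) → not eligible.
Flexible Spending Account — service 40 weeks ≥ 90 days ✓ → eligible.
Fitness Allowance — age 42 ≥ 18 ✓; 40 hrs/wk ≥ 35 ✓ → eligible.
Adoption Assistance — status contractor ✗ (requires seasonal or temporary) → not eligible.

Flexible Spending Account, Fitness Allowance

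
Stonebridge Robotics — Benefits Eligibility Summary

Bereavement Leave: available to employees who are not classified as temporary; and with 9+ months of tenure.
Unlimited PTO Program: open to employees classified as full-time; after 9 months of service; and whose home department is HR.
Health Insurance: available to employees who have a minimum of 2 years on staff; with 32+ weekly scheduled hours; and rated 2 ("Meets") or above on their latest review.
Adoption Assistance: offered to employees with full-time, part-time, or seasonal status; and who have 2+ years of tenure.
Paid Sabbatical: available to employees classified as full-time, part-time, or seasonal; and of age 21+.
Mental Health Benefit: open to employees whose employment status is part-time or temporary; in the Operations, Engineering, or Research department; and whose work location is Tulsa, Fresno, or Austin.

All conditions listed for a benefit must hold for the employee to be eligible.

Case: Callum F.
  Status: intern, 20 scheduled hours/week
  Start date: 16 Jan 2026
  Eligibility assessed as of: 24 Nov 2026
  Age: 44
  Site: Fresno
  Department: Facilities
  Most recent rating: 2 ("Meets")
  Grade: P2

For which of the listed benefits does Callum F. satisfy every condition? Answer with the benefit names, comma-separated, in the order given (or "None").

Service from 16 Jan 2026 to 24 Nov 2026: 312 days.
Bereavement Leave — status intern ✓ (not excluded); service 312 days ≥ 9 months (≈270 days) ✓ → eligible.
Unlimited PTO Program — status intern ✗ (requires full-time) → not eligible.
Health Insurance — service 312 days < 2 years (≈730 days) ✗ → not eligible.
Adoption Assistance — status intern ✗ (requires full-time, part-time, or seasonal) → not eligible.
Paid Sabbatical — status intern ✗ (requires full-time, part-time, or seasonal) → not eligible.
Mental Health Benefit — status intern ✗ (requires part-time or temporary) → not eligible.

Bereavement Leave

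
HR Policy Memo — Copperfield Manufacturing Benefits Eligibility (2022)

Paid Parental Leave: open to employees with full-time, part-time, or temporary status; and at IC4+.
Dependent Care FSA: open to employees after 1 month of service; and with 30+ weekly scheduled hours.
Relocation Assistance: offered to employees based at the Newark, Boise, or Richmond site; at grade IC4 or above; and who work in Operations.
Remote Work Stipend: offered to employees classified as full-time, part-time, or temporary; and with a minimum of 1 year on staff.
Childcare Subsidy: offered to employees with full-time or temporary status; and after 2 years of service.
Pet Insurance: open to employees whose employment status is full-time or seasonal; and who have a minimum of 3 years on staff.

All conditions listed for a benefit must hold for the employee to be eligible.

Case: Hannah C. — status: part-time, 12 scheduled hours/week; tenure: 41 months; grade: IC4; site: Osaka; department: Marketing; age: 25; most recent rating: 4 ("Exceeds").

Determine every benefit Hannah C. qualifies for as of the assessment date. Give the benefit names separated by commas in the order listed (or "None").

Paid Parental Leave, Remote Work Stipend

Paid Parental Leave — status part-time ✓; grade IC4 ≥ IC4 ✓ → eligible.
Dependent Care FSA — service 41 months ≥ 1 month ✓; 12 hrs/wk < 30 ✗ → not eligible.
Relocation Assistance — site Osaka ✗ (not Newark, Boise, or Richmond) → not eligible.
Remote Work Stipend — status part-time ✓; service 41 months ≥ 1 year (≈365 days) ✓ → eligible.
Childcare Subsidy — status part-time ✗ (requires full-time or temporary) → not eligible.
Pet Insurance — status part-time ✗ (requires full-time or seasonal) → not eligible.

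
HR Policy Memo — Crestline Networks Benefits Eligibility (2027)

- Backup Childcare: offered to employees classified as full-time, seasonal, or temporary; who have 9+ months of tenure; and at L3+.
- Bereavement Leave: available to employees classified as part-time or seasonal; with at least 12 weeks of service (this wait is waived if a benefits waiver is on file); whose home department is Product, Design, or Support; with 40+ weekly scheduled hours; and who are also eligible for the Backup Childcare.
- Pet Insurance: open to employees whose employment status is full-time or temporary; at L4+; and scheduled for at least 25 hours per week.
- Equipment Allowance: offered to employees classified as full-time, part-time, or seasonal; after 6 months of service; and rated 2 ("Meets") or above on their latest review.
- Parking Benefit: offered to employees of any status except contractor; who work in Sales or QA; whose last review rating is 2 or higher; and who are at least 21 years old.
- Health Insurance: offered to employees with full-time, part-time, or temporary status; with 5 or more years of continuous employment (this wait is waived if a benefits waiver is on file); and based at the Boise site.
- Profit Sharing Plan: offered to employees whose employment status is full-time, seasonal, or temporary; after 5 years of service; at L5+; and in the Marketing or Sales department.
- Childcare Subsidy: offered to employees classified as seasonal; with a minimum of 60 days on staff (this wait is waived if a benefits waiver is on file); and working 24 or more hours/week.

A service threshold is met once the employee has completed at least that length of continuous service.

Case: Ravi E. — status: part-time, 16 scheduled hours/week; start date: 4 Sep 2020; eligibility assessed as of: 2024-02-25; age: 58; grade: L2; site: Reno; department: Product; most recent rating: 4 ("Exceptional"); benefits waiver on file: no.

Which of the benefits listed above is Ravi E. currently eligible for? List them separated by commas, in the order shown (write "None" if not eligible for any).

Equipment Allowance

Service from 4 Sep 2020 to 2024-02-25: 1269 days.
Backup Childcare — status part-time ✗ (requires full-time, seasonal, or temporary) → not eligible.
Bereavement Leave — status part-time ✓; no waiver, service 1269 days ≥ 12 weeks (≈84 days) ✓; dept Product ✓; 16 hrs/wk < 40 ✗ → not eligible.
Pet Insurance — status part-time ✗ (requires full-time or temporary) → not eligible.
Equipment Allowance — status part-time ✓; service 1269 days ≥ 6 months (≈180 days) ✓; rating 4 ≥ 2 ✓ → eligible.
Parking Benefit — status part-time ✓ (not excluded); dept Product ✗ → not eligible.
Health Insurance — status part-time ✓; no waiver, service 1269 days < 5 years (≈1825 days) ✗ → not eligible.
Profit Sharing Plan — status part-time ✗ (requires full-time, seasonal, or temporary) → not eligible.
Childcare Subsidy — status part-time ✗ (requires seasonal) → not eligible.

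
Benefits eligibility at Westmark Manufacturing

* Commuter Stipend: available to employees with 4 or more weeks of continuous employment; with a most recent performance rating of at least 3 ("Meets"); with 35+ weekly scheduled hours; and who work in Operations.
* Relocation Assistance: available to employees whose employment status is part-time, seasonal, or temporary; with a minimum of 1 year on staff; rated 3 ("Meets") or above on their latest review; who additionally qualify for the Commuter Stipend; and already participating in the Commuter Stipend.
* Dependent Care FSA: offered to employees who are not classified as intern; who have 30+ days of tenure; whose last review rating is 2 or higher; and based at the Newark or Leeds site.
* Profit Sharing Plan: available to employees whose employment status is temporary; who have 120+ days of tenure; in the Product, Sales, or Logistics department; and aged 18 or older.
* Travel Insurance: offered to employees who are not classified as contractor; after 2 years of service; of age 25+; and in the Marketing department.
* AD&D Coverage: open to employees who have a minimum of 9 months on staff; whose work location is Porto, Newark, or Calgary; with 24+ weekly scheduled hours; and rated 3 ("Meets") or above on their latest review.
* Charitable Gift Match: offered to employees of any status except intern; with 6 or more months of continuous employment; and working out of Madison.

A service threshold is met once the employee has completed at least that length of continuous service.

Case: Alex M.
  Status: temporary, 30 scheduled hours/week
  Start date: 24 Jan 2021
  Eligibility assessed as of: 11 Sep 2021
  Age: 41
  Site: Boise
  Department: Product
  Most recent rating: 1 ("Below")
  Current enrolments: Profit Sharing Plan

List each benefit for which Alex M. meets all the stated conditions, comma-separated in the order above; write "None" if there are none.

Profit Sharing Plan

Service from 24 Jan 2021 to 11 Sep 2021: 230 days.
Commuter Stipend — service 230 days ≥ 4 weeks (≈28 days) ✓; rating 1 < 3 ✗ → not eligible.
Relocation Assistance — status temporary ✓; service 230 days < 1 year (≈365 days) ✗ → not eligible.
Dependent Care FSA — status temporary ✓ (not excluded); service 230 days ≥ 30 days ✓; rating 1 < 2 ✗ → not eligible.
Profit Sharing Plan — status temporary ✓; service 230 days ≥ 120 days ✓; dept Product ✓; age 41 ≥ 18 ✓ → eligible.
Travel Insurance — status temporary ✓ (not excluded); service 230 days < 2 years (≈730 days) ✗ → not eligible.
AD&D Coverage — service 230 days < 9 months (≈270 days) ✗ → not eligible.
Charitable Gift Match — status temporary ✓ (not excluded); service 230 days ≥ 6 months (≈180 days) ✓; site Boise ✗ (not Madison) → not eligible.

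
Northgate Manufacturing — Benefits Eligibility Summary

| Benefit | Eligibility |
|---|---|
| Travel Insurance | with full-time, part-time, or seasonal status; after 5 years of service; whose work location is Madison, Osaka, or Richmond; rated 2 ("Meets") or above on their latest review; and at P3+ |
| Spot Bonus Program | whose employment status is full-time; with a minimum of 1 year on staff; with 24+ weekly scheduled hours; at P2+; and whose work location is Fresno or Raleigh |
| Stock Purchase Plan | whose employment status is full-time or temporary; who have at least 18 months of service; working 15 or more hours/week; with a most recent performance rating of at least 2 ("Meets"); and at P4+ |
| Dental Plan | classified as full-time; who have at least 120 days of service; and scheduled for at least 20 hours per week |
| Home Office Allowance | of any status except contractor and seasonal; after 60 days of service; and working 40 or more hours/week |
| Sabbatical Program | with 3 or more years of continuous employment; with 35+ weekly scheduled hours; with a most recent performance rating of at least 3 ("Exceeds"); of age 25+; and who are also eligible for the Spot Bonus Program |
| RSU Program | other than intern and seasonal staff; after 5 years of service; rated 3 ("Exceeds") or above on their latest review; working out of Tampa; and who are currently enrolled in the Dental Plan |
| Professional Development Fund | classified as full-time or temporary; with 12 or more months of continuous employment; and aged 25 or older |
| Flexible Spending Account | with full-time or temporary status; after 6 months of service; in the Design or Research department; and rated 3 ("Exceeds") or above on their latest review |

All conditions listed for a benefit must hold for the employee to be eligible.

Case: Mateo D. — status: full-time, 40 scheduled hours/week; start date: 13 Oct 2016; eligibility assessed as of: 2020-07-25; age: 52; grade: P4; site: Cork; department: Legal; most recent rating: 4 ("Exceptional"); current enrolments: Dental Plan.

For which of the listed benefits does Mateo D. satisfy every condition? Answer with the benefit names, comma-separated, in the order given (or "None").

Service from 13 Oct 2016 to 2020-07-25: 1381 days.
Travel Insurance — status full-time ✓; service 1381 days < 5 years (≈1825 days) ✗ → not eligible.
Spot Bonus Program — status full-time ✓; service 1381 days ≥ 1 year (≈365 days) ✓; 40 hrs/wk ≥ 24 ✓; grade P4 ≥ P2 ✓; site Cork ✗ (not Fresno or Raleigh) → not eligible.
Stock Purchase Plan — status full-time ✓; service 1381 days ≥ 18 months (≈540 days) ✓; 40 hrs/wk ≥ 15 ✓; rating 4 ≥ 2 ✓; grade P4 ≥ P4 ✓ → eligible.
Dental Plan — status full-time ✓; service 1381 days ≥ 120 days ✓; 40 hrs/wk ≥ 20 ✓ → eligible.
Home Office Allowance — status full-time ✓ (not excluded); service 1381 days ≥ 60 days ✓; 40 hrs/wk ≥ 40 ✓ → eligible.
Sabbatical Program — service 1381 days ≥ 3 years (≈1095 days) ✓; 40 hrs/wk ≥ 35 ✓; rating 4 ≥ 3 ✓; age 52 ≥ 25 ✓; not eligible for Spot Bonus Program ✗ → not eligible.
RSU Program — status full-time ✓ (not excluded); service 1381 days < 5 years (≈1825 days) ✗ → not eligible.
Professional Development Fund — status full-time ✓; service 1381 days ≥ 12 months (≈360 days) ✓; age 52 ≥ 25 ✓ → eligible.
Flexible Spending Account — status full-time ✓; service 1381 days ≥ 6 months (≈180 days) ✓; dept Legal ✗ → not eligible.

Stock Purchase Plan, Dental Plan, Home Office Allowance, Professional Development Fund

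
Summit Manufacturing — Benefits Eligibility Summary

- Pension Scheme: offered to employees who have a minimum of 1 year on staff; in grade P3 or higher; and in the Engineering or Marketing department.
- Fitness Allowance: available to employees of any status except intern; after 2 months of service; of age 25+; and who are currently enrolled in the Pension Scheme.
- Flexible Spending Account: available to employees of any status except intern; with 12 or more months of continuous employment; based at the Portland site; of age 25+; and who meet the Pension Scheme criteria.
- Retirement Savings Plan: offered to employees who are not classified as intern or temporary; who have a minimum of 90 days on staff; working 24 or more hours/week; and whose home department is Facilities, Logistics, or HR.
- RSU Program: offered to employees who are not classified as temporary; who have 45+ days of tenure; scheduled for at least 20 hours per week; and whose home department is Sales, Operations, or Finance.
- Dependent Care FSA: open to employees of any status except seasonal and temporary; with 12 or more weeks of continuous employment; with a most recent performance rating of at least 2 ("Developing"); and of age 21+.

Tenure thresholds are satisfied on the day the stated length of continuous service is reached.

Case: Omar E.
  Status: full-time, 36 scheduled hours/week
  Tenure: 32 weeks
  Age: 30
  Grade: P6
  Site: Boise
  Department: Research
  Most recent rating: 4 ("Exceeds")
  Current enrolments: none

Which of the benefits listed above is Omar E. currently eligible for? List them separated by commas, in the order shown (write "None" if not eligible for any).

Dependent Care FSA

Pension Scheme — service 32 weeks < 1 year (≈365 days) ✗ → not eligible.
Fitness Allowance — status full-time ✓ (not excluded); service 32 weeks ≥ 2 months (≈60 days) ✓; age 30 ≥ 25 ✓; not enrolled in Pension Scheme ✗ → not eligible.
Flexible Spending Account — status full-time ✓ (not excluded); service 32 weeks < 12 months (≈360 days) ✗ → not eligible.
Retirement Savings Plan — status full-time ✓ (not excluded); service 32 weeks ≥ 90 days ✓; 36 hrs/wk ≥ 24 ✓; dept Research ✗ → not eligible.
RSU Program — status full-time ✓ (not excluded); service 32 weeks ≥ 45 days ✓; 36 hrs/wk ≥ 20 ✓; dept Research ✗ → not eligible.
Dependent Care FSA — status full-time ✓ (not excluded); service 32 weeks ≥ 12 weeks ✓; rating 4 ≥ 2 ✓; age 30 ≥ 21 ✓ → eligible.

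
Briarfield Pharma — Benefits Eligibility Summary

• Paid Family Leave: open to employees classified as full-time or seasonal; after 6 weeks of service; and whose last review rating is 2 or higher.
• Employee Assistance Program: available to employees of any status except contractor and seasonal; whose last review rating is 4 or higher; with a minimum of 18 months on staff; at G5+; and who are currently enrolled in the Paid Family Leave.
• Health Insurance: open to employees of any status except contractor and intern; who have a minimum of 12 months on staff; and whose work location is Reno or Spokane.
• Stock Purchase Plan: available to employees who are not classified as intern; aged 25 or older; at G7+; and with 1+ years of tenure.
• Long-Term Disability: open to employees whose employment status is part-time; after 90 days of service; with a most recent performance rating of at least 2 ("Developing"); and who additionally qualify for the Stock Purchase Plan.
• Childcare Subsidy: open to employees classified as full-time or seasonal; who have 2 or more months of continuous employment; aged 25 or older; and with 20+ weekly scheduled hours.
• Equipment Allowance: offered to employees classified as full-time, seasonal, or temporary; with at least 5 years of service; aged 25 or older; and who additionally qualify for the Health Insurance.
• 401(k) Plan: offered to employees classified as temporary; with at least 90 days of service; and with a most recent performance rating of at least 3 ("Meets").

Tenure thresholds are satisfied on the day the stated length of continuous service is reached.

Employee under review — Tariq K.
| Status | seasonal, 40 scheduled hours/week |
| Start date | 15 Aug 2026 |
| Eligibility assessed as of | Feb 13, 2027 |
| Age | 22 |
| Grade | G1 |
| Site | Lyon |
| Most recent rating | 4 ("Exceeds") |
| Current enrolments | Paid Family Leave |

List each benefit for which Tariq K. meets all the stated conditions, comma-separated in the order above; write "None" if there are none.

Paid Family Leave

Service from 15 Aug 2026 to Feb 13, 2027: 182 days.
Paid Family Leave — status seasonal ✓; service 182 days ≥ 6 weeks (≈42 days) ✓; rating 4 ≥ 2 ✓ → eligible.
Employee Assistance Program — status seasonal ✗ (excluded) → not eligible.
Health Insurance — status seasonal ✓ (not excluded); service 182 days < 12 months (≈360 days) ✗ → not eligible.
Stock Purchase Plan — status seasonal ✓ (not excluded); age 22 < 25 ✗ → not eligible.
Long-Term Disability — status seasonal ✗ (requires part-time) → not eligible.
Childcare Subsidy — status seasonal ✓; service 182 days ≥ 2 months (≈60 days) ✓; age 22 < 25 ✗ → not eligible.
Equipment Allowance — status seasonal ✓; service 182 days < 5 years (≈1825 days) ✗ → not eligible.
401(k) Plan — status seasonal ✗ (requires temporary) → not eligible.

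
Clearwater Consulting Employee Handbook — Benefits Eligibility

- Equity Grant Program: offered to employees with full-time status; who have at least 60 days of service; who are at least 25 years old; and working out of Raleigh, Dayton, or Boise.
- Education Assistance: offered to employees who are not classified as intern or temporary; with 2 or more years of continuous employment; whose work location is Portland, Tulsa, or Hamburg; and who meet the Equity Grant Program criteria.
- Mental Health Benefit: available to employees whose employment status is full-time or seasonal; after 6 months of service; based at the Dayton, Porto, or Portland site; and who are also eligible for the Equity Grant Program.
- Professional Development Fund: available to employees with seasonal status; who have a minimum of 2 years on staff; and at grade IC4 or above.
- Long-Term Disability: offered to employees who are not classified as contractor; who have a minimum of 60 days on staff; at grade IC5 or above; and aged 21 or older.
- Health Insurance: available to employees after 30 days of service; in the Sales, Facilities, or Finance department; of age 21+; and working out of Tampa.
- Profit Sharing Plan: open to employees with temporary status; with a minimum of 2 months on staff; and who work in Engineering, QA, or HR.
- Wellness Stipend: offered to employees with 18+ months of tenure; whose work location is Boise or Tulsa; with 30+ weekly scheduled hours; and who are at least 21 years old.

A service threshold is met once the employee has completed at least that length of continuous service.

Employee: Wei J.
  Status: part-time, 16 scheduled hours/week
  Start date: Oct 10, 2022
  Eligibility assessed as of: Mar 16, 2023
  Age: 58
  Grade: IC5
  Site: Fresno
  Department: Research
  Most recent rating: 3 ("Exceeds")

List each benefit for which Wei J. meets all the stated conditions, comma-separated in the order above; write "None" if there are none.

Service from Oct 10, 2022 to Mar 16, 2023: 157 days.
Equity Grant Program — status part-time ✗ (requires full-time) → not eligible.
Education Assistance — status part-time ✓ (not excluded); service 157 days < 2 years (≈730 days) ✗ → not eligible.
Mental Health Benefit — status part-time ✗ (requires full-time or seasonal) → not eligible.
Professional Development Fund — status part-time ✗ (requires seasonal) → not eligible.
Long-Term Disability — status part-time ✓ (not excluded); service 157 days ≥ 60 days ✓; grade IC5 ≥ IC5 ✓; age 58 ≥ 21 ✓ → eligible.
Health Insurance — service 157 days ≥ 30 days ✓; dept Research ✗ → not eligible.
Profit Sharing Plan — status part-time ✗ (requires temporary) → not eligible.
Wellness Stipend — service 157 days < 18 months (≈540 days) ✗ → not eligible.

Long-Term Disability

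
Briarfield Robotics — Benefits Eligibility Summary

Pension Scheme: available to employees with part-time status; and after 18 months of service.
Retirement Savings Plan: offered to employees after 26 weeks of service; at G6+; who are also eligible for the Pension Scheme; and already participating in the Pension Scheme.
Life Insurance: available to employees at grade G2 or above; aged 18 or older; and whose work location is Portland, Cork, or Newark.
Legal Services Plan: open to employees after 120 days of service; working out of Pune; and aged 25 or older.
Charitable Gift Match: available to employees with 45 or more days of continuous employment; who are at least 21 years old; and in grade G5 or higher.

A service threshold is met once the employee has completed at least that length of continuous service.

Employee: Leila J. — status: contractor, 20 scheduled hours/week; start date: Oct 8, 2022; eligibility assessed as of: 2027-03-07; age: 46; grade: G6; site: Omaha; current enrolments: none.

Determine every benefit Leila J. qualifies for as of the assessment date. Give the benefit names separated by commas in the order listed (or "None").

Charitable Gift Match

Service from Oct 8, 2022 to 2027-03-07: 1611 days.
Pension Scheme — status contractor ✗ (requires part-time) → not eligible.
Retirement Savings Plan — service 1611 days ≥ 26 weeks (≈182 days) ✓; grade G6 ≥ G6 ✓; not eligible for Pension Scheme ✗ → not eligible.
Life Insurance — grade G6 ≥ G2 ✓; age 46 ≥ 18 ✓; site Omaha ✗ (not Portland, Cork, or Newark) → not eligible.
Legal Services Plan — service 1611 days ≥ 120 days ✓; site Omaha ✗ (not Pune) → not eligible.
Charitable Gift Match — service 1611 days ≥ 45 days ✓; age 46 ≥ 21 ✓; grade G6 ≥ G5 ✓ → eligible.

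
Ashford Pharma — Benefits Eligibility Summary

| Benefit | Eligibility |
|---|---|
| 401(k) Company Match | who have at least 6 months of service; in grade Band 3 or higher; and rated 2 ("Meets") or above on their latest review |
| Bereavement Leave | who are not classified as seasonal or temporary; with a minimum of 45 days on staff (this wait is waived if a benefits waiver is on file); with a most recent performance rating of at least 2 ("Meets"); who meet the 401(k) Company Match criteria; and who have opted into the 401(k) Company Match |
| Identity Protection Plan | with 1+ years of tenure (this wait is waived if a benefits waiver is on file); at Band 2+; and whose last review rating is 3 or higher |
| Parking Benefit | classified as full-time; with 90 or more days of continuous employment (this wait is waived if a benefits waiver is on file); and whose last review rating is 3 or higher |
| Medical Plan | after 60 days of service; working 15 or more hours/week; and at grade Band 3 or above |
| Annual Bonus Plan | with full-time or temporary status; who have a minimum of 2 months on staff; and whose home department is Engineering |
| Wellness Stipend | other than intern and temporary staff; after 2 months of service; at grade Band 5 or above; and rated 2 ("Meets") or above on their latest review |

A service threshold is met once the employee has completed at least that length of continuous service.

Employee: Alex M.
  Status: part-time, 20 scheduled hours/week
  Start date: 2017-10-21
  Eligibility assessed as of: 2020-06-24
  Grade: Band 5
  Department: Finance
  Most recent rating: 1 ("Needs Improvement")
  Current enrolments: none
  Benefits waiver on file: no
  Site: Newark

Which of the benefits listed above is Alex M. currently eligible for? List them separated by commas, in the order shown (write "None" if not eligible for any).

Medical Plan

Service from 2017-10-21 to 2020-06-24: 977 days.
401(k) Company Match — service 977 days ≥ 6 months (≈180 days) ✓; grade Band 5 ≥ Band 3 ✓; rating 1 < 2 ✗ → not eligible.
Bereavement Leave — status part-time ✓ (not excluded); no waiver, service 977 days ≥ 45 days ✓; rating 1 < 2 ✗ → not eligible.
Identity Protection Plan — no waiver, service 977 days ≥ 1 year (≈365 days) ✓; grade Band 5 ≥ Band 2 ✓; rating 1 < 3 ✗ → not eligible.
Parking Benefit — status part-time ✗ (requires full-time) → not eligible.
Medical Plan — service 977 days ≥ 60 days ✓; 20 hrs/wk ≥ 15 ✓; grade Band 5 ≥ Band 3 ✓ → eligible.
Annual Bonus Plan — status part-time ✗ (requires full-time or temporary) → not eligible.
Wellness Stipend — status part-time ✓ (not excluded); service 977 days ≥ 2 months (≈60 days) ✓; grade Band 5 ≥ Band 5 ✓; rating 1 < 2 ✗ → not eligible.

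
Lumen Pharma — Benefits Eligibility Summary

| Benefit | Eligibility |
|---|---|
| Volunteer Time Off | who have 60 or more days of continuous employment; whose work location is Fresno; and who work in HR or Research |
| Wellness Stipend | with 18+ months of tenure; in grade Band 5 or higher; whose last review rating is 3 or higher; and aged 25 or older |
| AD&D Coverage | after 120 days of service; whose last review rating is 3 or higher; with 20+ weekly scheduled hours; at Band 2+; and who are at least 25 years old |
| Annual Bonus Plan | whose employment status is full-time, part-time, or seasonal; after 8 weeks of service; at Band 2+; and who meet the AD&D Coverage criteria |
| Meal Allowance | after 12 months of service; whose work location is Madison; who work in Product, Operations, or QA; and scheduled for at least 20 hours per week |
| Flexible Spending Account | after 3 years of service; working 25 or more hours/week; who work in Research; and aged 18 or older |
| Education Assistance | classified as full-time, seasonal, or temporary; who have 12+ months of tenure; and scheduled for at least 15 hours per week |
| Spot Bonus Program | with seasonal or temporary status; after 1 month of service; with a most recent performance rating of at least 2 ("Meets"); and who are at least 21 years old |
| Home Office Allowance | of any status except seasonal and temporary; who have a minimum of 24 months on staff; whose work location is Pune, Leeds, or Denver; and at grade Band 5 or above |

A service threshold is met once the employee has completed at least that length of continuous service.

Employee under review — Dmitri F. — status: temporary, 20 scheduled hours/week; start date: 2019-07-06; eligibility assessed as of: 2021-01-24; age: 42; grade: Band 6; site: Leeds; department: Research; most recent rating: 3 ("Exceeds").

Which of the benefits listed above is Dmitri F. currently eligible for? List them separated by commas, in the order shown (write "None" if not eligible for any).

Service from 2019-07-06 to 2021-01-24: 568 days.
Volunteer Time Off — service 568 days ≥ 60 days ✓; site Leeds ✗ (not Fresno) → not eligible.
Wellness Stipend — service 568 days ≥ 18 months (≈540 days) ✓; grade Band 6 ≥ Band 5 ✓; rating 3 ≥ 3 ✓; age 42 ≥ 25 ✓ → eligible.
AD&D Coverage — service 568 days ≥ 120 days ✓; rating 3 ≥ 3 ✓; 20 hrs/wk ≥ 20 ✓; grade Band 6 ≥ Band 2 ✓; age 42 ≥ 25 ✓ → eligible.
Annual Bonus Plan — status temporary ✗ (requires full-time, part-time, or seasonal) → not eligible.
Meal Allowance — service 568 days ≥ 12 months (≈360 days) ✓; site Leeds ✗ (not Madison) → not eligible.
Flexible Spending Account — service 568 days < 3 years (≈1095 days) ✗ → not eligible.
Education Assistance — status temporary ✓; service 568 days ≥ 12 months (≈360 days) ✓; 20 hrs/wk ≥ 15 ✓ → eligible.
Spot Bonus Program — status temporary ✓; service 568 days ≥ 1 month (≈30 days) ✓; rating 3 ≥ 2 ✓; age 42 ≥ 21 ✓ → eligible.
Home Office Allowance — status temporary ✗ (excluded) → not eligible.

Wellness Stipend, AD&D Coverage, Education Assistance, Spot Bonus Program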